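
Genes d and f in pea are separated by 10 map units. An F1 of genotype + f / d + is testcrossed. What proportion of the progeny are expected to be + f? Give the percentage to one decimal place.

A map distance of 10 map units corresponds to a recombination frequency of 0.100.
The F1 is + f / d +, so + f is a parental gamete class with expected frequency (1 − r)/2 = 0.900/2 = 0.4500.
That is 0.4500 = 45.0% of the progeny.

45.0%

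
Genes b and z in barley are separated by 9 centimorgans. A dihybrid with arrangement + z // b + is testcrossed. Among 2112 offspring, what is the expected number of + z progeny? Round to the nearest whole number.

A map distance of 9 centimorgans corresponds to a recombination frequency of 0.090.
The F1 is + z / b +, so + z is a parental gamete class with expected frequency (1 − r)/2 = 0.910/2 = 0.4550.
Expected number = 0.4550 × 2112 = 960.96 ≈ 961.

961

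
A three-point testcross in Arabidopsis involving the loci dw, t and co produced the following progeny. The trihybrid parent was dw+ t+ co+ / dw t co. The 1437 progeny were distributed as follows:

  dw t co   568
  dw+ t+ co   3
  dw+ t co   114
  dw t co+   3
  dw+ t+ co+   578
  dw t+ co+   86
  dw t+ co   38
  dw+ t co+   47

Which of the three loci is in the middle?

The two rarest classes, dw+ t+ co and dw t co+, are the double crossovers. Comparing them with the parentals, only the co allele has switched, so co is the middle locus and the order is dw – co – t.

co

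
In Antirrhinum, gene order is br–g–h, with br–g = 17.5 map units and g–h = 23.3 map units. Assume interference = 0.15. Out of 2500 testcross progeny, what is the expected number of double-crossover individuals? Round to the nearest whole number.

Map distances give recombination frequencies of 0.175 and 0.233 for the two intervals.
With interference 0.15 (so coincidence = 0.85), expected double-crossover frequency = 0.175 × 0.233 × 0.85 = 0.03466.
Expected number = 0.03466 × 2500 = 86.65 ≈ 87.

87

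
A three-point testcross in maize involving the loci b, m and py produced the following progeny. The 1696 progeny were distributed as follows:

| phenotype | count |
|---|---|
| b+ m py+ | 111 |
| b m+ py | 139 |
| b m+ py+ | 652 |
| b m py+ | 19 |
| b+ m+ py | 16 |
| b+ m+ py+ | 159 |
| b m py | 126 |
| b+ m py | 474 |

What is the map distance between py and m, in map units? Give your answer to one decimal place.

The two most frequent reciprocal classes, b+ m py and b m+ py+, are the parental types, so the F1 was b+ m py / b m+ py+.
The two rarest classes, b+ m+ py and b m py+, are the double crossovers. Comparing them with the parentals, only the m allele has switched, so m is the middle locus and the order is b – m – py.
Crossovers in the m–py interval produce the single-crossover classes b+ m py+ and b m+ py (111 + 139 = 250) plus the double crossovers (35).
RF(m–py) = (250 + 35) / 1696 = 285/1696 = 0.1680 → 16.8 map units.

16.8 map units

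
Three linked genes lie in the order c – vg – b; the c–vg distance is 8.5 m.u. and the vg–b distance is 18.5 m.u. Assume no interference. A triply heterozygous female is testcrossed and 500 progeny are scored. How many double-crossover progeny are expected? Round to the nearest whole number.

8

Map distances give recombination frequencies of 0.085 and 0.185 for the two intervals.
With no interference, expected double-crossover frequency = 0.085 × 0.185 = 0.01572.
Expected number = 0.01572 × 500 = 7.86 ≈ 8.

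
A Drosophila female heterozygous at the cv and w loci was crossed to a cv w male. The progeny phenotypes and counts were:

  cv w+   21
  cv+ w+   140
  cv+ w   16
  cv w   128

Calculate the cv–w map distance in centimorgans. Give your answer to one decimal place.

The two most frequent classes, cv+ w+ (140) and cv w (128), are the parental types, so the F1 was cv+ w+ / cv w.
The recombinant classes are cv+ w and cv w+: 16 + 21 = 37.
Recombination frequency = 37/305 = 0.1213 ≈ 12.1%, i.e. 12.1 centimorgans.

12.1 centimorgans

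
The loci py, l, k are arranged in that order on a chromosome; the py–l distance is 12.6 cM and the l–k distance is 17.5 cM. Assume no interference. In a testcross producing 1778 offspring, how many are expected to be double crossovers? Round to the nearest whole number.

39

Map distances give recombination frequencies of 0.126 and 0.175 for the two intervals.
With no interference, expected double-crossover frequency = 0.126 × 0.175 = 0.02205.
Expected number = 0.02205 × 1778 = 39.20 ≈ 39.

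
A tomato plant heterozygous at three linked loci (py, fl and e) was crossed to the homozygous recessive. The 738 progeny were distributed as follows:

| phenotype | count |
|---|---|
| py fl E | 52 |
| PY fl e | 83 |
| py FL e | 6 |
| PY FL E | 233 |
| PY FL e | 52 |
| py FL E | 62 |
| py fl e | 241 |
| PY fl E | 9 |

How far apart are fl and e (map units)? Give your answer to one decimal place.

16.1 map units

The two most frequent reciprocal classes, py fl e and PY FL E, are the parental types, so the F1 was py fl e / PY FL E.
The two rarest classes, py FL e and PY fl E, are the double crossovers. Comparing them with the parentals, only the fl allele has switched, so fl is the middle locus and the order is py – fl – e.
Crossovers in the fl–e interval produce the single-crossover classes py fl E and PY FL e (52 + 52 = 104) plus the double crossovers (15).
RF(fl–e) = (104 + 15) / 738 = 119/738 = 0.1612 → 16.1 map units.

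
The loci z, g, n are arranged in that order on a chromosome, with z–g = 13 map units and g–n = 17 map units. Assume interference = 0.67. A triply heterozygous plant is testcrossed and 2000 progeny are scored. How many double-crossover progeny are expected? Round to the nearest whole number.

Map distances give recombination frequencies of 0.130 and 0.170 for the two intervals.
With interference 0.67 (so coincidence = 0.33), expected double-crossover frequency = 0.130 × 0.170 × 0.33 = 0.00729.
Expected number = 0.00729 × 2000 = 14.59 ≈ 15.

15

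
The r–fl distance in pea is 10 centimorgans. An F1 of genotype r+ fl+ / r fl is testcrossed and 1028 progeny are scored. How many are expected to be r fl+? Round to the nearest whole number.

A map distance of 10 centimorgans corresponds to a recombination frequency of 0.100.
The F1 is r+ fl+ / r fl, so r fl+ is a recombinant gamete class with expected frequency r/2 = 0.100/2 = 0.0500.
Expected number = 0.0500 × 1028 = 51.40 ≈ 51.

51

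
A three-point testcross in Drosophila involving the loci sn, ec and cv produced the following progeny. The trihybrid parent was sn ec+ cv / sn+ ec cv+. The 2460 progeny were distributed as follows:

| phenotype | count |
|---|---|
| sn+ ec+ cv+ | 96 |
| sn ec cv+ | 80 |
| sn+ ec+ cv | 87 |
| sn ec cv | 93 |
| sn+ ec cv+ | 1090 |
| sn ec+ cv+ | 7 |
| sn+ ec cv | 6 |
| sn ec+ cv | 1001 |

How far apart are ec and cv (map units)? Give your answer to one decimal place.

8.2 map units

The two rarest classes, sn ec+ cv+ and sn+ ec cv, are the double crossovers. Comparing them with the parentals, only the cv allele has switched, so cv is the middle locus and the order is sn – cv – ec.
Crossovers in the cv–ec interval produce the single-crossover classes sn ec cv and sn+ ec+ cv+ (93 + 96 = 189) plus the double crossovers (13).
RF(cv–ec) = (189 + 13) / 2460 = 202/2460 = 0.0821 → 8.2 map units.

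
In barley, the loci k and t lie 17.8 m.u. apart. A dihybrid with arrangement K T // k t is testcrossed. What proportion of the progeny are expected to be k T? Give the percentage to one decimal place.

A map distance of 17.8 m.u. corresponds to a recombination frequency of 0.178.
The F1 is K T / k t, so k T is a recombinant gamete class with expected frequency r/2 = 0.178/2 = 0.0890.
That is 0.0890 = 8.9% of the progeny.

8.9%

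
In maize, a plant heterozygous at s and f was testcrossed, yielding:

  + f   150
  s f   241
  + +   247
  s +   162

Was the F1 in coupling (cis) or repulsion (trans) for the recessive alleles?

The two most frequent classes are + + (247) and s f (241); these are the parental (non-recombinant) types.
So the F1 carried + + on one chromosome and s f on the other — the recessive alleles are on the same chromosome (cis / coupling).

cis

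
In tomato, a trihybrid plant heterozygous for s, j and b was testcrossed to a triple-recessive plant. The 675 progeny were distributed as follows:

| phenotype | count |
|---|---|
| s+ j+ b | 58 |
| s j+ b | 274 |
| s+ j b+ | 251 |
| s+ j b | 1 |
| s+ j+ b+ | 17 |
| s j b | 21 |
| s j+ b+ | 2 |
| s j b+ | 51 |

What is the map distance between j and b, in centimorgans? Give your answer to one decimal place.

6.1 centimorgans

The two most frequent reciprocal classes, s+ j b+ and s j+ b, are the parental types, so the F1 was s+ j b+ / s j+ b.
The two rarest classes, s+ j b and s j+ b+, are the double crossovers. Comparing them with the parentals, only the b allele has switched, so b is the middle locus and the order is s – b – j.
Crossovers in the b–j interval produce the single-crossover classes s+ j+ b+ and s j b (17 + 21 = 38) plus the double crossovers (3).
RF(b–j) = (38 + 3) / 675 = 41/675 = 0.0607 → 6.1 centimorgans.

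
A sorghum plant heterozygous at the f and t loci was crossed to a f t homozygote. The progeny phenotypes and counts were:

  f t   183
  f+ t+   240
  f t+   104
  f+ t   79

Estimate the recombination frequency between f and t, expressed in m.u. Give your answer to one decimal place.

The two most frequent classes, f+ t+ (240) and f t (183), are the parental types, so the F1 was f+ t+ / f t.
The recombinant classes are f+ t and f t+: 79 + 104 = 183.
Recombination frequency = 183/606 = 0.3020 ≈ 30.2%, i.e. 30.2 m.u.

30.2 m.u.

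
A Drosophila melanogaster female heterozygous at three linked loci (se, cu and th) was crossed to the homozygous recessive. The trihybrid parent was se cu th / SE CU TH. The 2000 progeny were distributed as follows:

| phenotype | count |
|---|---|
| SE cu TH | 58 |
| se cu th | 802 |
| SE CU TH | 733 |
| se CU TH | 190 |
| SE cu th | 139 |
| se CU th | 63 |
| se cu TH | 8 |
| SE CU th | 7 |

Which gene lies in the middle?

The two rarest classes, se cu TH and SE CU th, are the double crossovers. Comparing them with the parentals, only the th allele has switched, so th is the middle locus and the order is cu – th – se.

th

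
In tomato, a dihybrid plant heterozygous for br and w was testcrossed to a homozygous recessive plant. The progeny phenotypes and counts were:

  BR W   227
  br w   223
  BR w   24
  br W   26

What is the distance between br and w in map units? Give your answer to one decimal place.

10.0 map units

The two most frequent classes, BR W (227) and br w (223), are the parental types, so the F1 was BR W / br w.
The recombinant classes are BR w and br W: 24 + 26 = 50.
Recombination frequency = 50/500 = 0.1000 ≈ 10.0%, i.e. 10.0 map units.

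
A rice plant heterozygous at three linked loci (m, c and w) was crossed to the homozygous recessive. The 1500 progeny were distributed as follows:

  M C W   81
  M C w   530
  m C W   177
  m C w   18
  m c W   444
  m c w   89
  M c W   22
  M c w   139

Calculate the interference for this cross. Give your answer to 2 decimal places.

The two most frequent reciprocal classes, M C w and m c W, are the parental types, so the F1 was M C w / m c W.
The two rarest classes, m C w and M c W, are the double crossovers. Comparing them with the parentals, only the m allele has switched, so m is the middle locus and the order is w – m – c.
w–m: (170 + 40)/1500 = 0.1400; m–c: (316 + 40)/1500 = 0.2373.
Expected DCO frequency = 0.1400 × 0.2373 ≈ 0.03322; observed = 40/1500 ≈ 0.02667.
Coefficient of coincidence = 0.02667/0.03322 ≈ 0.80; interference = 1 − 0.80 = 0.20.

0.20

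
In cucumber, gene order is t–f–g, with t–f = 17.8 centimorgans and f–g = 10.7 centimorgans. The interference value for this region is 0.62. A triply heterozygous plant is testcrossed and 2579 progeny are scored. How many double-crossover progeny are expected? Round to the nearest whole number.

Map distances give recombination frequencies of 0.178 and 0.107 for the two intervals.
With interference 0.62 (so coincidence = 0.38), expected double-crossover frequency = 0.178 × 0.107 × 0.38 = 0.00724.
Expected number = 0.00724 × 2579 = 18.67 ≈ 19.

19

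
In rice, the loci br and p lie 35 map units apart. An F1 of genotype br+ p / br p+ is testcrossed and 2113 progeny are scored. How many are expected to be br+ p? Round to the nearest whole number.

687

A map distance of 35 map units corresponds to a recombination frequency of 0.350.
The F1 is br+ p / br p+, so br+ p is a parental gamete class with expected frequency (1 − r)/2 = 0.650/2 = 0.3250.
Expected number = 0.3250 × 2113 = 686.73 ≈ 687.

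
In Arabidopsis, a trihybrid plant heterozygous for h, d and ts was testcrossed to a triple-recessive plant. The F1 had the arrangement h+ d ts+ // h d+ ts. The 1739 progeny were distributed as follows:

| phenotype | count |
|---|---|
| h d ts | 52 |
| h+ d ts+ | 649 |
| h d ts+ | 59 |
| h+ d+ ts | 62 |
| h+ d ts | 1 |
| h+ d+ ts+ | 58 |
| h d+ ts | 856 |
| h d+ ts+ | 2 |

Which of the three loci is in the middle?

ts

The two rarest classes, h+ d ts and h d+ ts+, are the double crossovers. Comparing them with the parentals, only the ts allele has switched, so ts is the middle locus and the order is h – ts – d.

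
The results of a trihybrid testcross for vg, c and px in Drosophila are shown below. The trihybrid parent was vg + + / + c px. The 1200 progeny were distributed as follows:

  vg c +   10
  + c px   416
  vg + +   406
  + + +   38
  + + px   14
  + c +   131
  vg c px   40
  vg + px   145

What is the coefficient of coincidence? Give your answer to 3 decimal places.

0.941

The two rarest classes, vg c + and + + px, are the double crossovers. Comparing them with the parentals, only the c allele has switched, so c is the middle locus and the order is vg – c – px.
vg–c: (78 + 24)/1200 = 0.0850; c–px: (276 + 24)/1200 = 0.2500.
Expected DCO frequency = 0.0850 × 0.2500 ≈ 0.02125; observed = 24/1200 ≈ 0.02000.
Coefficient of coincidence = 0.02000/0.02125 ≈ 0.941.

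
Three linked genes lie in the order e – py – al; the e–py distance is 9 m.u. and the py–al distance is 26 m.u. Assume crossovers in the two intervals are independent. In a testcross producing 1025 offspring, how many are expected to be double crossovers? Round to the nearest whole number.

24

Map distances give recombination frequencies of 0.090 and 0.260 for the two intervals.
With no interference, expected double-crossover frequency = 0.090 × 0.260 = 0.02340.
Expected number = 0.02340 × 1025 = 23.98 ≈ 24.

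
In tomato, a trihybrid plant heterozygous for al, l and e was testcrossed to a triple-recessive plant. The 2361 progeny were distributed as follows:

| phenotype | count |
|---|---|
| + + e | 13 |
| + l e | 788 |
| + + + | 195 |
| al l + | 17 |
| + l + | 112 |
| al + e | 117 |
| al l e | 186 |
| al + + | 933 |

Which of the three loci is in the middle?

l

The two most frequent reciprocal classes, al + + and + l e, are the parental types, so the F1 was al + + / + l e.
The two rarest classes, al l + and + + e, are the double crossovers. Comparing them with the parentals, only the l allele has switched, so l is the middle locus and the order is e – l – al.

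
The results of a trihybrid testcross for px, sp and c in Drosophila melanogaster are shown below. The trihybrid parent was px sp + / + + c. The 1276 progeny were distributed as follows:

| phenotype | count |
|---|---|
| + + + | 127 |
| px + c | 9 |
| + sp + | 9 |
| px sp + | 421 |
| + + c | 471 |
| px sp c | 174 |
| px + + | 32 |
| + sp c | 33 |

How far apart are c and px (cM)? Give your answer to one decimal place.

25.0 cM

The two rarest classes, + sp + and px + c, are the double crossovers. Comparing them with the parentals, only the px allele has switched, so px is the middle locus and the order is c – px – sp.
Crossovers in the c–px interval produce the single-crossover classes px sp c and + + + (174 + 127 = 301) plus the double crossovers (18).
RF(c–px) = (301 + 18) / 1276 = 319/1276 = 0.2500 → 25.0 cM.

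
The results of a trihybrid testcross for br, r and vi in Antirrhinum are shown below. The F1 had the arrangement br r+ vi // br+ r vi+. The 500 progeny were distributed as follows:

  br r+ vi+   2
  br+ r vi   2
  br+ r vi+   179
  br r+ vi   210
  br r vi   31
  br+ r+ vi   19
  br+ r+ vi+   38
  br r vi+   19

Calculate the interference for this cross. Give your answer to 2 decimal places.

The two rarest classes, br r+ vi+ and br+ r vi, are the double crossovers. Comparing them with the parentals, only the vi allele has switched, so vi is the middle locus and the order is r – vi – br.
r–vi: (69 + 4)/500 = 0.1460; vi–br: (38 + 4)/500 = 0.0840.
Expected DCO frequency = 0.1460 × 0.0840 ≈ 0.01226; observed = 4/500 ≈ 0.00800.
Coefficient of coincidence = 0.00800/0.01226 ≈ 0.65; interference = 1 − 0.65 = 0.35.

0.35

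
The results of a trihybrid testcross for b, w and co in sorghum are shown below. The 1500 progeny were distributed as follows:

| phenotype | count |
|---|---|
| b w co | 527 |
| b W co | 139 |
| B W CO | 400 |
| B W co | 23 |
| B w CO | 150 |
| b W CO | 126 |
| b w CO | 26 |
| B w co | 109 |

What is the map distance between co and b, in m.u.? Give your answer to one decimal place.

The two most frequent reciprocal classes, b w co and B W CO, are the parental types, so the F1 was b w co / B W CO.
The two rarest classes, b w CO and B W co, are the double crossovers. Comparing them with the parentals, only the co allele has switched, so co is the middle locus and the order is b – co – w.
Crossovers in the b–co interval produce the single-crossover classes B w co and b W CO (109 + 126 = 235) plus the double crossovers (49).
RF(b–co) = (235 + 49) / 1500 = 284/1500 = 0.1893 → 18.9 m.u.

18.9 m.u.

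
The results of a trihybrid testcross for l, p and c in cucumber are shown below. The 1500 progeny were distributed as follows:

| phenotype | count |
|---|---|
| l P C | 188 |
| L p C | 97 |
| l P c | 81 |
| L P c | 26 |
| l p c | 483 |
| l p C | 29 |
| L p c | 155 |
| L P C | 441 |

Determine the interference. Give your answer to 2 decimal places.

The two most frequent reciprocal classes, L P C and l p c, are the parental types, so the F1 was L P C / l p c.
The two rarest classes, L P c and l p C, are the double crossovers. Comparing them with the parentals, only the c allele has switched, so c is the middle locus and the order is p – c – l.
p–c: (178 + 55)/1500 = 0.1553; c–l: (343 + 55)/1500 = 0.2653.
Expected DCO frequency = 0.1553 × 0.2653 ≈ 0.04120; observed = 55/1500 ≈ 0.03667.
Coefficient of coincidence = 0.03667/0.04120 ≈ 0.89; interference = 1 − 0.89 = 0.11.

0.11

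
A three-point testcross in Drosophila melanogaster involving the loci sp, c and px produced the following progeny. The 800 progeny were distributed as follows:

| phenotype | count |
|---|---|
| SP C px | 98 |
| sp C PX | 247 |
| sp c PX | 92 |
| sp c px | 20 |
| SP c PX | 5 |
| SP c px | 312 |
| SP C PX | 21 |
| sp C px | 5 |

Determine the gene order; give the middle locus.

The two most frequent reciprocal classes, sp C PX and SP c px, are the parental types, so the F1 was sp C PX / SP c px.
The two rarest classes, sp C px and SP c PX, are the double crossovers. Comparing them with the parentals, only the px allele has switched, so px is the middle locus and the order is sp – px – c.

px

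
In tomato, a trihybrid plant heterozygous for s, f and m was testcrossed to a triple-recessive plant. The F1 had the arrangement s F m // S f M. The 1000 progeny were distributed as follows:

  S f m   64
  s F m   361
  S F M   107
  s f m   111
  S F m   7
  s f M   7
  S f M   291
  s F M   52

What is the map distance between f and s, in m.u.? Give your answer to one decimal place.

23.2 m.u.

The two rarest classes, S F m and s f M, are the double crossovers. Comparing them with the parentals, only the s allele has switched, so s is the middle locus and the order is f – s – m.
Crossovers in the f–s interval produce the single-crossover classes s f m and S F M (111 + 107 = 218) plus the double crossovers (14).
RF(f–s) = (218 + 14) / 1000 = 232/1000 = 0.2320 → 23.2 m.u.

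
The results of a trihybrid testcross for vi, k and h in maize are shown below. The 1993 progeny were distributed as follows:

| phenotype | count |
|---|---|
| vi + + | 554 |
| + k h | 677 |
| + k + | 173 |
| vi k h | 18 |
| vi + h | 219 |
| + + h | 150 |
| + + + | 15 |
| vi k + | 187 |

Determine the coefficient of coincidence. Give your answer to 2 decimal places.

The two most frequent reciprocal classes, vi + + and + k h, are the parental types, so the F1 was vi + + / + k h.
The two rarest classes, + + + and vi k h, are the double crossovers. Comparing them with the parentals, only the vi allele has switched, so vi is the middle locus and the order is k – vi – h.
k–vi: (337 + 33)/1993 = 0.1856; vi–h: (392 + 33)/1993 = 0.2132.
Expected DCO frequency = 0.1856 × 0.2132 ≈ 0.03957; observed = 33/1993 ≈ 0.01656.
Coefficient of coincidence = 0.01656/0.03957 ≈ 0.42.

0.42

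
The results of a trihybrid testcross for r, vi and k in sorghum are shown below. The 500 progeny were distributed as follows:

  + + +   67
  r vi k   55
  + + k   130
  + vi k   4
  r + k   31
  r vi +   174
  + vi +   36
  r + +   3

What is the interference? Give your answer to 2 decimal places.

0.63

The two most frequent reciprocal classes, + + k and r vi +, are the parental types, so the F1 was + + k / r vi +.
The two rarest classes, + vi k and r + +, are the double crossovers. Comparing them with the parentals, only the vi allele has switched, so vi is the middle locus and the order is r – vi – k.
r–vi: (67 + 7)/500 = 0.1480; vi–k: (122 + 7)/500 = 0.2580.
Expected DCO frequency = 0.1480 × 0.2580 ≈ 0.03818; observed = 7/500 ≈ 0.01400.
Coefficient of coincidence = 0.01400/0.03818 ≈ 0.37; interference = 1 − 0.37 = 0.63.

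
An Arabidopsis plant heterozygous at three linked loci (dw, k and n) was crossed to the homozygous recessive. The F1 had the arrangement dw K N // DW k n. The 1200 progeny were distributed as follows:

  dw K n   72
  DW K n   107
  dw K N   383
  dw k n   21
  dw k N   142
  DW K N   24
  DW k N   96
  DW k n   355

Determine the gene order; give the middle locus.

The two rarest classes, DW K N and dw k n, are the double crossovers. Comparing them with the parentals, only the dw allele has switched, so dw is the middle locus and the order is k – dw – n.

dw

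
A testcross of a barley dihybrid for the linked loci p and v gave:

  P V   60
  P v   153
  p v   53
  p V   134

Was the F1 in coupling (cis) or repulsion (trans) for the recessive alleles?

The two most frequent classes are P v (153) and p V (134); these are the parental (non-recombinant) types.
So the F1 carried P v on one chromosome and p V on the other — the recessive alleles are on opposite chromosomes (trans / repulsion).

trans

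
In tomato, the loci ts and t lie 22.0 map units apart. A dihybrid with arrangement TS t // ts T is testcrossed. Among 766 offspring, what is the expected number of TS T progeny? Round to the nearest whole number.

A map distance of 22.0 map units corresponds to a recombination frequency of 0.220.
The F1 is TS t / ts T, so TS T is a recombinant gamete class with expected frequency r/2 = 0.220/2 = 0.1100.
Expected number = 0.1100 × 766 = 84.26 ≈ 84.

84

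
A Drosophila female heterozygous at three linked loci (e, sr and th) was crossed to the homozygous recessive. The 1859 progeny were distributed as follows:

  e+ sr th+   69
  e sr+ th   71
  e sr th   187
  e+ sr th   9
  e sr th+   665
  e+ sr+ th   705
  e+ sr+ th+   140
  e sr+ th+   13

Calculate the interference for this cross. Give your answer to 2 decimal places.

The two most frequent reciprocal classes, e+ sr+ th and e sr th+, are the parental types, so the F1 was e+ sr+ th / e sr th+.
The two rarest classes, e+ sr th and e sr+ th+, are the double crossovers. Comparing them with the parentals, only the sr allele has switched, so sr is the middle locus and the order is e – sr – th.
e–sr: (140 + 22)/1859 = 0.0871; sr–th: (327 + 22)/1859 = 0.1877.
Expected DCO frequency = 0.0871 × 0.1877 ≈ 0.01635; observed = 22/1859 ≈ 0.01183.
Coefficient of coincidence = 0.01183/0.01635 ≈ 0.72; interference = 1 − 0.72 = 0.28.

0.28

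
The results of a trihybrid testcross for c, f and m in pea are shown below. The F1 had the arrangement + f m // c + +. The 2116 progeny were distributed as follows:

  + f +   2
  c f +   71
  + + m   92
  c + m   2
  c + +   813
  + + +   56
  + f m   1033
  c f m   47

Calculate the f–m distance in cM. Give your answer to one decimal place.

The two rarest classes, + f + and c + m, are the double crossovers. Comparing them with the parentals, only the m allele has switched, so m is the middle locus and the order is f – m – c.
Crossovers in the f–m interval produce the single-crossover classes + + m and c f + (92 + 71 = 163) plus the double crossovers (4).
RF(f–m) = (163 + 4) / 2116 = 167/2116 = 0.0789 → 7.9 cM.

7.9 cM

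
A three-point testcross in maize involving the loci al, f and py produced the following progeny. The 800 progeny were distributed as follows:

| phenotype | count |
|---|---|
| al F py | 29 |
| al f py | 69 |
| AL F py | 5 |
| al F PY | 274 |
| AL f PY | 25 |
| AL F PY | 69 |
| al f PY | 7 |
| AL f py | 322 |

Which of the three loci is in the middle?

f

The two most frequent reciprocal classes, al F PY and AL f py, are the parental types, so the F1 was al F PY / AL f py.
The two rarest classes, al f PY and AL F py, are the double crossovers. Comparing them with the parentals, only the f allele has switched, so f is the middle locus and the order is al – f – py.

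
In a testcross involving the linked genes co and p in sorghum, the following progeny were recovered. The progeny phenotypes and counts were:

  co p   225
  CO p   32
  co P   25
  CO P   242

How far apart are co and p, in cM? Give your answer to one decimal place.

The two most frequent classes, CO P (242) and co p (225), are the parental types, so the F1 was CO P / co p.
The recombinant classes are CO p and co P: 32 + 25 = 57.
Recombination frequency = 57/524 = 0.1088 ≈ 10.9%, i.e. 10.9 cM.

10.9 cM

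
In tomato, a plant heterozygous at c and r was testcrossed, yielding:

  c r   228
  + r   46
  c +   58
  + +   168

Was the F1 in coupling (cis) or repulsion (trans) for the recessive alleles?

cis

The two most frequent classes are + + (168) and c r (228); these are the parental (non-recombinant) types.
So the F1 carried + + on one chromosome and c r on the other — the recessive alleles are on the same chromosome (cis / coupling).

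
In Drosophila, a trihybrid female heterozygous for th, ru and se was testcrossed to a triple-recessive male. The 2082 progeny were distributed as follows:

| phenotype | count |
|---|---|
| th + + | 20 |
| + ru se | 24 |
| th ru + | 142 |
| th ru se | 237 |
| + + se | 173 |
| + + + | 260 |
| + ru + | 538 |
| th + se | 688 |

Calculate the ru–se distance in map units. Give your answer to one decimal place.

The two most frequent reciprocal classes, + ru + and th + se, are the parental types, so the F1 was + ru + / th + se.
The two rarest classes, + ru se and th + +, are the double crossovers. Comparing them with the parentals, only the se allele has switched, so se is the middle locus and the order is ru – se – th.
Crossovers in the ru–se interval produce the single-crossover classes + + + and th ru se (260 + 237 = 497) plus the double crossovers (44).
RF(ru–se) = (497 + 44) / 2082 = 541/2082 = 0.2598 → 26.0 map units.

26.0 map units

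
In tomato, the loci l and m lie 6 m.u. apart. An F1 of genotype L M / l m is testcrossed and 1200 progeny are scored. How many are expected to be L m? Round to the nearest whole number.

36

A map distance of 6 m.u. corresponds to a recombination frequency of 0.060.
The F1 is L M / l m, so L m is a recombinant gamete class with expected frequency r/2 = 0.060/2 = 0.0300.
Expected number = 0.0300 × 1200 = 36.00 ≈ 36.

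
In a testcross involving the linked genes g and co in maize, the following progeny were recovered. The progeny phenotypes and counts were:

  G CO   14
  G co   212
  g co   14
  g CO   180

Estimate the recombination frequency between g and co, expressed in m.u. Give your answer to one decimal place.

The two most frequent classes, G co (212) and g CO (180), are the parental types, so the F1 was G co / g CO.
The recombinant classes are G CO and g co: 14 + 14 = 28.
Recombination frequency = 28/420 = 0.0667 ≈ 6.7%, i.e. 6.7 m.u.

6.7 m.u.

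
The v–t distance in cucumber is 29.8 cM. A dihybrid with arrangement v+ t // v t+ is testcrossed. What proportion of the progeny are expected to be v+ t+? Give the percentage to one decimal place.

A map distance of 29.8 cM corresponds to a recombination frequency of 0.298.
The F1 is v+ t / v t+, so v+ t+ is a recombinant gamete class with expected frequency r/2 = 0.298/2 = 0.1490.
That is 0.1490 = 14.9% of the progeny.

14.9%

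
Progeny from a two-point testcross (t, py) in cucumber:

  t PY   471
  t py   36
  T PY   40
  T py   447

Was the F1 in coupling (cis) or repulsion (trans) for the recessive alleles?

The two most frequent classes are T py (447) and t PY (471); these are the parental (non-recombinant) types.
So the F1 carried T py on one chromosome and t PY on the other — the recessive alleles are on opposite chromosomes (trans / repulsion).

trans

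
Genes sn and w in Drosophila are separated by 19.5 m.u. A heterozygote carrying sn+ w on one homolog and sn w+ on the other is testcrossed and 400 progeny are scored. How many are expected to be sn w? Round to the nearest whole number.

A map distance of 19.5 m.u. corresponds to a recombination frequency of 0.195.
The F1 is sn+ w / sn w+, so sn w is a recombinant gamete class with expected frequency r/2 = 0.195/2 = 0.0975.
Expected number = 0.0975 × 400 = 39.00 ≈ 39.

39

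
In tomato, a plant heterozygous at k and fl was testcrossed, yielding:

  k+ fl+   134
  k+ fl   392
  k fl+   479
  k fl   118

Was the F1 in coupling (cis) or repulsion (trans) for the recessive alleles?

The two most frequent classes are k+ fl (392) and k fl+ (479); these are the parental (non-recombinant) types.
So the F1 carried k+ fl on one chromosome and k fl+ on the other — the recessive alleles are on opposite chromosomes (trans / repulsion).

trans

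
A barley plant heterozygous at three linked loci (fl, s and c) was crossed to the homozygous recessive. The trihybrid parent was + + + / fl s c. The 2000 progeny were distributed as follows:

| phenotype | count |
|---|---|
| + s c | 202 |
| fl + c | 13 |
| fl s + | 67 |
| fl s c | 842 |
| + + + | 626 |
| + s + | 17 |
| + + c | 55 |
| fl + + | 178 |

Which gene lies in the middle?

The two rarest classes, + s + and fl + c, are the double crossovers. Comparing them with the parentals, only the s allele has switched, so s is the middle locus and the order is fl – s – c.

s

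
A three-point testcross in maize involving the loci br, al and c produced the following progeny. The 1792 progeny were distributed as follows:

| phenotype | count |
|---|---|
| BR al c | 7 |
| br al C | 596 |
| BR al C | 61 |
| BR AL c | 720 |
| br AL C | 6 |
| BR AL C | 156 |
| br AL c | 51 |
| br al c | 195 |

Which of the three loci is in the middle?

al

The two most frequent reciprocal classes, BR AL c and br al C, are the parental types, so the F1 was BR AL c / br al C.
The two rarest classes, BR al c and br AL C, are the double crossovers. Comparing them with the parentals, only the al allele has switched, so al is the middle locus and the order is c – al – br.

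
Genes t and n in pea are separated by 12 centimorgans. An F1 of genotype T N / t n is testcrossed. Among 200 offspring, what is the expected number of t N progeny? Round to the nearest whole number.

12

A map distance of 12 centimorgans corresponds to a recombination frequency of 0.120.
The F1 is T N / t n, so t N is a recombinant gamete class with expected frequency r/2 = 0.120/2 = 0.0600.
Expected number = 0.0600 × 200 = 12.00 ≈ 12.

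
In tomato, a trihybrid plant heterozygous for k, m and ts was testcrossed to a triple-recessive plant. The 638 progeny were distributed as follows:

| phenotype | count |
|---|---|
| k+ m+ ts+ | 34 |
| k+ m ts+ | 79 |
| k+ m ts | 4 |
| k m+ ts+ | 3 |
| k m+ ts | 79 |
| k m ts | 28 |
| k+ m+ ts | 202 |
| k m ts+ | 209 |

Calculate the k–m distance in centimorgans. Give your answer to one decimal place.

The two most frequent reciprocal classes, k m ts+ and k+ m+ ts, are the parental types, so the F1 was k m ts+ / k+ m+ ts.
The two rarest classes, k m+ ts+ and k+ m ts, are the double crossovers. Comparing them with the parentals, only the m allele has switched, so m is the middle locus and the order is ts – m – k.
Crossovers in the m–k interval produce the single-crossover classes k+ m ts+ and k m+ ts (79 + 79 = 158) plus the double crossovers (7).
RF(m–k) = (158 + 7) / 638 = 165/638 = 0.2586 → 25.9 centimorgans.

25.9 centimorgans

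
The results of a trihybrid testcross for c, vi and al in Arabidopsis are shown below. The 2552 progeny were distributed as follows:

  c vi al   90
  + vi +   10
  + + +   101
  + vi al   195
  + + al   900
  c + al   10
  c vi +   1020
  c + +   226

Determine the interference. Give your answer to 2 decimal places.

0.45

The two most frequent reciprocal classes, + + al and c vi +, are the parental types, so the F1 was + + al / c vi +.
The two rarest classes, c + al and + vi +, are the double crossovers. Comparing them with the parentals, only the c allele has switched, so c is the middle locus and the order is al – c – vi.
al–c: (191 + 20)/2552 = 0.0827; c–vi: (421 + 20)/2552 = 0.1728.
Expected DCO frequency = 0.0827 × 0.1728 ≈ 0.01429; observed = 20/2552 ≈ 0.00784.
Coefficient of coincidence = 0.00784/0.01429 ≈ 0.55; interference = 1 − 0.55 = 0.45.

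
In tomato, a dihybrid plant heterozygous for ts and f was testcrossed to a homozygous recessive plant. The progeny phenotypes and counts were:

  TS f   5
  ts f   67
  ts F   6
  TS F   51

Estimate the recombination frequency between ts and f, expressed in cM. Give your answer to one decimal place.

8.5 cM

The two most frequent classes, TS F (51) and ts f (67), are the parental types, so the F1 was TS F / ts f.
The recombinant classes are TS f and ts F: 5 + 6 = 11.
Recombination frequency = 11/129 = 0.0853 ≈ 8.5%, i.e. 8.5 cM.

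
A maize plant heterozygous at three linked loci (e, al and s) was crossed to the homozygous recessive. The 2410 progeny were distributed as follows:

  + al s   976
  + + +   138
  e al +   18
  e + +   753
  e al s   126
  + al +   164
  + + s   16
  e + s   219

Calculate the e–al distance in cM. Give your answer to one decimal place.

12.4 cM

The two most frequent reciprocal classes, e + + and + al s, are the parental types, so the F1 was e + + / + al s.
The two rarest classes, e al + and + + s, are the double crossovers. Comparing them with the parentals, only the al allele has switched, so al is the middle locus and the order is e – al – s.
Crossovers in the e–al interval produce the single-crossover classes + + + and e al s (138 + 126 = 264) plus the double crossovers (34).
RF(e–al) = (264 + 34) / 2410 = 298/2410 = 0.1237 → 12.4 cM.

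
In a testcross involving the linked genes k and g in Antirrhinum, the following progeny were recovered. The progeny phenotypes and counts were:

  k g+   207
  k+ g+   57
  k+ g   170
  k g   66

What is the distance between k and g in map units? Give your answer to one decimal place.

24.6 map units

The two most frequent classes, k+ g (170) and k g+ (207), are the parental types, so the F1 was k+ g / k g+.
The recombinant classes are k+ g+ and k g: 57 + 66 = 123.
Recombination frequency = 123/500 = 0.2460 ≈ 24.6%, i.e. 24.6 map units.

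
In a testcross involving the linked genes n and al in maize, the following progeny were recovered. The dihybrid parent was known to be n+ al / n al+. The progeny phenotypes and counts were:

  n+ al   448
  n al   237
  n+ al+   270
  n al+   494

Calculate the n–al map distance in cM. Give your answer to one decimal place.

The recombinant classes are n+ al+ and n al: 270 + 237 = 507.
Recombination frequency = 507/1449 = 0.3499 ≈ 35.0%, i.e. 35.0 cM.

35.0 cM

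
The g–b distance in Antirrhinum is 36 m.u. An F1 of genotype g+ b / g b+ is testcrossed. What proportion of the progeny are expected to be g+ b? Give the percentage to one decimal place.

A map distance of 36 m.u. corresponds to a recombination frequency of 0.360.
The F1 is g+ b / g b+, so g+ b is a parental gamete class with expected frequency (1 − r)/2 = 0.640/2 = 0.3200.
That is 0.3200 = 32.0% of the progeny.

32.0%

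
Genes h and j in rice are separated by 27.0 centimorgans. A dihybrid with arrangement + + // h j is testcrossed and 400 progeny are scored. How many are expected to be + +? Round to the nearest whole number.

146

A map distance of 27.0 centimorgans corresponds to a recombination frequency of 0.270.
The F1 is + + / h j, so + + is a parental gamete class with expected frequency (1 − r)/2 = 0.730/2 = 0.3650.
Expected number = 0.3650 × 400 = 146.00 ≈ 146.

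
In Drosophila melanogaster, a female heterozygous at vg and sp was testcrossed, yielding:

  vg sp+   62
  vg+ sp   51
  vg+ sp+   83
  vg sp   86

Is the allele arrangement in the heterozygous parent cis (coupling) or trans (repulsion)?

cis

The two most frequent classes are vg+ sp+ (83) and vg sp (86); these are the parental (non-recombinant) types.
So the F1 carried vg+ sp+ on one chromosome and vg sp on the other — the recessive alleles are on the same chromosome (cis / coupling).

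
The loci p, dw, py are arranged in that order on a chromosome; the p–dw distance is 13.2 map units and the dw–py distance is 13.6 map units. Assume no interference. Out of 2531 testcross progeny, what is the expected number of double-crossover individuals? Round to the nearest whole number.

Map distances give recombination frequencies of 0.132 and 0.136 for the two intervals.
With no interference, expected double-crossover frequency = 0.132 × 0.136 = 0.01795.
Expected number = 0.01795 × 2531 = 45.44 ≈ 45.

45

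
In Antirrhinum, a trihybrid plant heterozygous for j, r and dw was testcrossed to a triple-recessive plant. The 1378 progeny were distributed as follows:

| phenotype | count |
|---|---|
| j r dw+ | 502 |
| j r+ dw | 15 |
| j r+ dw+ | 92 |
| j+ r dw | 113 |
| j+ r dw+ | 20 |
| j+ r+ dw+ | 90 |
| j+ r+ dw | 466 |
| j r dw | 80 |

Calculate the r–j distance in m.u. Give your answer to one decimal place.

The two most frequent reciprocal classes, j r dw+ and j+ r+ dw, are the parental types, so the F1 was j r dw+ / j+ r+ dw.
The two rarest classes, j+ r dw+ and j r+ dw, are the double crossovers. Comparing them with the parentals, only the j allele has switched, so j is the middle locus and the order is dw – j – r.
Crossovers in the j–r interval produce the single-crossover classes j r+ dw+ and j+ r dw (92 + 113 = 205) plus the double crossovers (35).
RF(j–r) = (205 + 35) / 1378 = 240/1378 = 0.1742 → 17.4 m.u.

17.4 m.u.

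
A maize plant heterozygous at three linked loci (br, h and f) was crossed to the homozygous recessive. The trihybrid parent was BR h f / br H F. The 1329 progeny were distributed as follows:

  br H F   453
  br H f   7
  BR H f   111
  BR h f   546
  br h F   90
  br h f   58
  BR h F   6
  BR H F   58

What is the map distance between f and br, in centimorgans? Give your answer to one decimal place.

The two rarest classes, BR h F and br H f, are the double crossovers. Comparing them with the parentals, only the f allele has switched, so f is the middle locus and the order is br – f – h.
Crossovers in the br–f interval produce the single-crossover classes br h f and BR H F (58 + 58 = 116) plus the double crossovers (13).
RF(br–f) = (116 + 13) / 1329 = 129/1329 = 0.0971 → 9.7 centimorgans.

9.7 centimorgans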